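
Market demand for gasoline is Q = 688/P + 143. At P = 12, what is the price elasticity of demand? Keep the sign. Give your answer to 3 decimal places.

-0.286

At P = 12, Q = 200.333.
dQ/dP = −688/P² = -4.778.
ε = (dQ/dP)(P/Q) = (-4.778)(12/200.333).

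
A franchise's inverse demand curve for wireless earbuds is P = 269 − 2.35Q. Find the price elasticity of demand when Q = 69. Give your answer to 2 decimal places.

-0.66

At Q = 69, P = 269 − 2.35(69) = 106.85.
dP/dQ = −2.35, so dQ/dP = 1/(−2.35) = -0.426.
ε = (dQ/dP)(P/Q) = (-0.426)(106.85/69).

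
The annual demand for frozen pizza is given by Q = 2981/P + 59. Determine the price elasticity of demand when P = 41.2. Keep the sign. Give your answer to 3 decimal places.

At P = 41.2, Q = 131.354.
dQ/dP = −2981/P² = -1.756.
ε = (dQ/dP)(P/Q) = (-1.756)(41.2/131.354).
|ε| < 1, so demand is inelastic at this price.

-0.551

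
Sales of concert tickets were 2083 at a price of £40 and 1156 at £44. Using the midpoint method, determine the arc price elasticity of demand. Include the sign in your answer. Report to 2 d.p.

ΔQ = 1156 − 2083 = -927; ΔP = 44 − 40 = 4.
Midpoints: P̄ = 42.00, Q̄ = 1619.5.
ε = (ΔQ/ΔP)(P̄/Q̄) = (-927/4)(42.00/1619.5).

-6.01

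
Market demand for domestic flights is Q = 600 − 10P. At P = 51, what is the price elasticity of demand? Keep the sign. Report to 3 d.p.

At P = 51, Q = 90.
dQ/dP = −10.
ε = (dQ/dP)(P/Q) = (-10)(51/90).

-5.667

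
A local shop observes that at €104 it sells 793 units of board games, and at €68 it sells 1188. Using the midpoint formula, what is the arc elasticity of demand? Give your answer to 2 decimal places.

-0.95

ΔQ = 1188 − 793 = 395; ΔP = 68 − 104 = -36.
Midpoints: P̄ = 86.00, Q̄ = 990.5.
ε = (ΔQ/ΔP)(P̄/Q̄) = (395/-36)(86.00/990.5).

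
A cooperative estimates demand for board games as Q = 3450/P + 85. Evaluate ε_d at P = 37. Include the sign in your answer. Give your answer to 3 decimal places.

-0.523

At P = 37, Q = 178.243.
dQ/dP = −3450/P² = -2.520.
ε = (dQ/dP)(P/Q) = (-2.520)(37/178.243).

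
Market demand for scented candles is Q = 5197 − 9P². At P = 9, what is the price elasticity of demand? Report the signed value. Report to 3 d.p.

At P = 9, Q = 4468.
dQ/dP = −18P = -162.
ε = (dQ/dP)(P/Q) = (-162)(9/4468).

-0.326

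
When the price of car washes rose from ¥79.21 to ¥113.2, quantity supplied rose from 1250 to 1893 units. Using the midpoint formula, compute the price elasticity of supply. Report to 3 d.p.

1.158

ΔQ = 1893 − 1250 = 643; ΔP = 113.2 − 79.21 = 33.99.
Midpoints: P̄ = 96.20, Q̄ = 1571.5.
ε_s = (ΔQ/ΔP)(P̄/Q̄) = (643/33.99)(96.20/1571.5).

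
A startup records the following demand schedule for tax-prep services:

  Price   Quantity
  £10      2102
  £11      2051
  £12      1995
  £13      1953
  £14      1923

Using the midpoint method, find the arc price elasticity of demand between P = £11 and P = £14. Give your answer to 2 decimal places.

At P = 11, Q = 2051; at P = 14, Q = 1923.
ΔQ = -128, ΔP = 3. Midpoints: P̄ = 12.50, Q̄ = 1987.0.
ε = (ΔQ/ΔP)(P̄/Q̄) = (-128/3)(12.50/1987.0).

-0.27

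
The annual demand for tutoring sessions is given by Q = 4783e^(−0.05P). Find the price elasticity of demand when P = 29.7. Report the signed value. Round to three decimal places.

-1.485

At P = 29.7, Q = 1083.361.
dQ/dP = −0.05·4783e^(−0.05P) = −0.05Q = -54.168.
ε = (dQ/dP)(P/Q) = (-54.168)(29.7/1083.361).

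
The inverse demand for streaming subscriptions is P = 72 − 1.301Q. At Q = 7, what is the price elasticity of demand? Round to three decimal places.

At Q = 7, P = 72 − 1.301(7) = 62.89.
dP/dQ = −1.301, so dQ/dP = 1/(−1.301) = -0.769.
ε = (dQ/dP)(P/Q) = (-0.769)(62.89/7).

-6.906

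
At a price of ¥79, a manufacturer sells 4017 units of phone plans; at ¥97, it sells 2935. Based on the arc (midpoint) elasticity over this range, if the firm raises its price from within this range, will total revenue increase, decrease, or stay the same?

decrease

Arc ε = (-1082/18)(88.00/3476.0) ≈ -1.522.
|ε| = 1.52 > 1, so demand is elastic. A price rise therefore reduces total revenue.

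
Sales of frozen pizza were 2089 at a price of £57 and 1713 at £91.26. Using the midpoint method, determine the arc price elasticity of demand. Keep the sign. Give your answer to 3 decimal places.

ΔQ = 1713 − 2089 = -376; ΔP = 91.26 − 57 = 34.26.
Midpoints: P̄ = 74.13, Q̄ = 1901.0.
ε = (ΔQ/ΔP)(P̄/Q̄) = (-376/34.26)(74.13/1901.0).

-0.428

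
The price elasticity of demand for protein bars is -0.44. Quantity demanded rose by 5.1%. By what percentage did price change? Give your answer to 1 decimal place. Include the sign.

-11.6%

%ΔP ≈ %ΔQ / ε = (5.1%)/(-0.44) = -11.59%.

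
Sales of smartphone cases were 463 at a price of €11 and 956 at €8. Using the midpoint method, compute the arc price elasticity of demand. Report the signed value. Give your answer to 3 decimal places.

-2.200

ΔQ = 956 − 463 = 493; ΔP = 8 − 11 = -3.
Midpoints: P̄ = 9.50, Q̄ = 709.5.
ε = (ΔQ/ΔP)(P̄/Q̄) = (493/-3)(9.50/709.5).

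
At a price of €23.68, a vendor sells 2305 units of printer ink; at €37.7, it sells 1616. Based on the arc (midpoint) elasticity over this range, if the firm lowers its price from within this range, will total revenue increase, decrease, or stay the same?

decrease

Arc ε = (-689/14.02)(30.69/1960.5) ≈ -0.769.
|ε| = 0.77 < 1, so demand is inelastic. A price cut therefore reduces total revenue.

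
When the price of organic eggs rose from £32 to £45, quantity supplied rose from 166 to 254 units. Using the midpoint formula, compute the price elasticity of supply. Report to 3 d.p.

ΔQ = 254 − 166 = 88; ΔP = 45 − 32 = 13.
Midpoints: P̄ = 38.50, Q̄ = 210.0.
ε_s = (ΔQ/ΔP)(P̄/Q̄) = (88/13)(38.50/210.0).

1.241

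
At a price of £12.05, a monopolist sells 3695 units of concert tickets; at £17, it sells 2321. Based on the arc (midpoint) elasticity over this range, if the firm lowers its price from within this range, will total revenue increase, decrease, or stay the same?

increase

Arc ε = (-1374/4.95)(14.53/3008.0) ≈ -1.340.
|ε| = 1.34 > 1, so demand is elastic. A price cut therefore raises total revenue.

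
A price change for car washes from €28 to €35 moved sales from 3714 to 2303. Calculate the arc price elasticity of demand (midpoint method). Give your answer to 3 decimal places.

ΔQ = 2303 − 3714 = -1411; ΔP = 35 − 28 = 7.
Midpoints: P̄ = 31.50, Q̄ = 3008.5.
ε = (ΔQ/ΔP)(P̄/Q̄) = (-1411/7)(31.50/3008.5).

-2.111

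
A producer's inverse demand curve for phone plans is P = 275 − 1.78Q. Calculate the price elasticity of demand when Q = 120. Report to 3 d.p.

At Q = 120, P = 275 − 1.78(120) = 61.40.
dP/dQ = −1.78, so dQ/dP = 1/(−1.78) = -0.562.
ε = (dQ/dP)(P/Q) = (-0.562)(61.40/120).

-0.287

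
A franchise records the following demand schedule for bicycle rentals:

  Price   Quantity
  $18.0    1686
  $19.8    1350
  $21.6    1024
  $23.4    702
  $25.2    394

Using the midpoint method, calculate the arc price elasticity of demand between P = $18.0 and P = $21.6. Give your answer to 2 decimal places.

At P = 18.0, Q = 1686; at P = 21.6, Q = 1024.
ΔQ = -662, ΔP = 3.6. Midpoints: P̄ = 19.80, Q̄ = 1355.0.
ε = (ΔQ/ΔP)(P̄/Q̄) = (-662/3.6)(19.80/1355.0).

-2.69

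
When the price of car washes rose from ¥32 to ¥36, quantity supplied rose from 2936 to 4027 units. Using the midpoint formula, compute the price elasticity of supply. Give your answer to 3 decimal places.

ΔQ = 4027 − 2936 = 1091; ΔP = 36 − 32 = 4.
Midpoints: P̄ = 34.00, Q̄ = 3481.5.
ε_s = (ΔQ/ΔP)(P̄/Q̄) = (1091/4)(34.00/3481.5).

2.664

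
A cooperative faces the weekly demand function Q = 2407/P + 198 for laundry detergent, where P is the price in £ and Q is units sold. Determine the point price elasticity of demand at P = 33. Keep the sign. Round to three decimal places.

-0.269

At P = 33, Q = 270.939.
dQ/dP = −2407/P² = -2.210.
ε = (dQ/dP)(P/Q) = (-2.210)(33/270.939).
|ε| < 1, so demand is inelastic at this price.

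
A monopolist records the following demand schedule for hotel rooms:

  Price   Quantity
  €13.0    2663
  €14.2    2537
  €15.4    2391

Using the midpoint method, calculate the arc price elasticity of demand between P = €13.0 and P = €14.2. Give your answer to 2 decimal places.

At P = 13.0, Q = 2663; at P = 14.2, Q = 2537.
ΔQ = -126, ΔP = 1.2. Midpoints: P̄ = 13.60, Q̄ = 2600.0.
ε = (ΔQ/ΔP)(P̄/Q̄) = (-126/1.2)(13.60/2600.0).

-0.55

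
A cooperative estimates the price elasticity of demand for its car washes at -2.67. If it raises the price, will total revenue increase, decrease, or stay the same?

|ε| = 2.67 > 1, so demand is elastic. A price rise therefore reduces total revenue.

decrease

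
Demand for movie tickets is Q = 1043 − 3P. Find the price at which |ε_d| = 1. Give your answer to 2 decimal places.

173.83

For linear demand Q = a − bP, ε = −bP/(a − bP). |ε| = 1 when bP = a − bP, i.e. P = a/(2b).
P = 1043/(2·3) = 1043/6 = 173.8333.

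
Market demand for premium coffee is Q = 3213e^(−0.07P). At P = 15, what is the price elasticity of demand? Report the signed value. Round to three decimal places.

At P = 15, Q = 1124.350.
dQ/dP = −0.07·3213e^(−0.07P) = −0.07Q = -78.704.
ε = (dQ/dP)(P/Q) = (-78.704)(15/1124.350).

-1.050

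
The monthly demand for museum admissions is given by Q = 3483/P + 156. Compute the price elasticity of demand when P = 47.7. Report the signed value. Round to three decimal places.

At P = 47.7, Q = 229.019.
dQ/dP = −3483/P² = -1.531.
ε = (dQ/dP)(P/Q) = (-1.531)(47.7/229.019).
|ε| < 1, so demand is inelastic at this price.

-0.319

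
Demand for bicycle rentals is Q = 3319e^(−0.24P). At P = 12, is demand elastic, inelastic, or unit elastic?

Q = 186.311, dQ/dP = -44.715.
ε = (dQ/dP)(P/Q) ≈ -2.880.
|ε| = 2.88 > 1.

elastic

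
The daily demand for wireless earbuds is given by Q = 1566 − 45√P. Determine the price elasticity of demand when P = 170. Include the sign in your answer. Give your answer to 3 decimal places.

-0.300

At P = 170, Q = 979.272.
dQ/dP = −45/(2√P) = -1.726.
ε = (dQ/dP)(P/Q) = (-1.726)(170/979.272).
|ε| < 1, so demand is inelastic at this price.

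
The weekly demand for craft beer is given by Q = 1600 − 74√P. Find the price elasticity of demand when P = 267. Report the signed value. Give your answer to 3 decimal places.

-1.547

At P = 267, Q = 390.830.
dQ/dP = −74/(2√P) = -2.264.
ε = (dQ/dP)(P/Q) = (-2.264)(267/390.830).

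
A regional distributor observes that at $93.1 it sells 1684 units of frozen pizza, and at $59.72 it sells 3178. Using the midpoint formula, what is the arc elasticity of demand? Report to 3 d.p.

ΔQ = 3178 − 1684 = 1494; ΔP = 59.72 − 93.1 = -33.38.
Midpoints: P̄ = 76.41, Q̄ = 2431.0.
ε = (ΔQ/ΔP)(P̄/Q̄) = (1494/-33.38)(76.41/2431.0).

-1.407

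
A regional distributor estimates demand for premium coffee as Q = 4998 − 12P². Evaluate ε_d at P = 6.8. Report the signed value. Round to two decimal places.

-0.25

At P = 6.8, Q = 4443.120.
dQ/dP = −24P = -163.200.
ε = (dQ/dP)(P/Q) = (-163.200)(6.8/4443.120).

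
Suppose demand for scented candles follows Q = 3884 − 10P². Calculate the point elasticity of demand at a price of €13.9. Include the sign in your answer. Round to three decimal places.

At P = 13.9, Q = 1951.900.
dQ/dP = −20P = -278.
ε = (dQ/dP)(P/Q) = (-278)(13.9/1951.900).

-1.980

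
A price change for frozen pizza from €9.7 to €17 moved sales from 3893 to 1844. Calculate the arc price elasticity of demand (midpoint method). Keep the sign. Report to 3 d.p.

ΔQ = 1844 − 3893 = -2049; ΔP = 17 − 9.7 = 7.3.
Midpoints: P̄ = 13.35, Q̄ = 2868.5.
ε = (ΔQ/ΔP)(P̄/Q̄) = (-2049/7.3)(13.35/2868.5).

-1.306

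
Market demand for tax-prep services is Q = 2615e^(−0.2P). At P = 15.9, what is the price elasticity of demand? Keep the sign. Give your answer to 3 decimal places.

-3.180

At P = 15.9, Q = 108.746.
dQ/dP = −0.2·2615e^(−0.2P) = −0.2Q = -21.749.
ε = (dQ/dP)(P/Q) = (-21.749)(15.9/108.746).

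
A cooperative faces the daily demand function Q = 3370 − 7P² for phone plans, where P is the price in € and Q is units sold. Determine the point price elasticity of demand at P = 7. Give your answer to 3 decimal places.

At P = 7, Q = 3027.
dQ/dP = −14P = -98.
ε = (dQ/dP)(P/Q) = (-98)(7/3027).

-0.227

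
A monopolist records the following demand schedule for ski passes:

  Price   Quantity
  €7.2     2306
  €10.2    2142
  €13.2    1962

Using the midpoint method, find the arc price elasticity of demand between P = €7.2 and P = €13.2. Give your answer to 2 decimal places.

At P = 7.2, Q = 2306; at P = 13.2, Q = 1962.
ΔQ = -344, ΔP = 6.0. Midpoints: P̄ = 10.20, Q̄ = 2134.0.
ε = (ΔQ/ΔP)(P̄/Q̄) = (-344/6.0)(10.20/2134.0).

-0.27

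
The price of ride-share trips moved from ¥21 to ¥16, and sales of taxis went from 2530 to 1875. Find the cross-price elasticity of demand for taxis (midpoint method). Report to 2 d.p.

1.10

ΔQ_x = 1875 − 2530 = -655; ΔP_y = 16 − 21 = -5.
Midpoints: P̄_y = 18.50, Q̄_x = 2202.5.
ε_xy = (ΔQ_x/ΔP_y)(P̄_y/Q̄_x) = (-655/-5)(18.50/2202.5).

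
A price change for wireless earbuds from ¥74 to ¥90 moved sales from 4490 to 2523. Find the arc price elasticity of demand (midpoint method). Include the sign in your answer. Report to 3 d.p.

ΔQ = 2523 − 4490 = -1967; ΔP = 90 − 74 = 16.
Midpoints: P̄ = 82.00, Q̄ = 3506.5.
ε = (ΔQ/ΔP)(P̄/Q̄) = (-1967/16)(82.00/3506.5).

-2.875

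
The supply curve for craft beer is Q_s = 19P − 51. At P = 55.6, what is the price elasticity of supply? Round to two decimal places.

1.05

At P = 55.6, Q_s = 1005.40.
dQ_s/dP = 19.
ε_s = (dQ_s/dP)(P/Q_s) = (19)(55.6/1005.40).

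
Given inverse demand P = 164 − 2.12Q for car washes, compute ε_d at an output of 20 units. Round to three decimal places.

At Q = 20, P = 164 − 2.12(20) = 121.60.
dP/dQ = −2.12, so dQ/dP = 1/(−2.12) = -0.472.
ε = (dQ/dP)(P/Q) = (-0.472)(121.60/20).

-2.868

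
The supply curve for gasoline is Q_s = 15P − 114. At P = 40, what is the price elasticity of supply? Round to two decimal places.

At P = 40, Q_s = 486.
dQ_s/dP = 15.
ε_s = (dQ_s/dP)(P/Q_s) = (15)(40/486).

1.23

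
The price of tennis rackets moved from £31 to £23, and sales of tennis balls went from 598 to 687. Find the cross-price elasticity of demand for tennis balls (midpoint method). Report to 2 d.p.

ΔQ_x = 687 − 598 = 89; ΔP_y = 23 − 31 = -8.
Midpoints: P̄_y = 27.00, Q̄_x = 642.5.
ε_xy = (ΔQ_x/ΔP_y)(P̄_y/Q̄_x) = (89/-8)(27.00/642.5).

-0.47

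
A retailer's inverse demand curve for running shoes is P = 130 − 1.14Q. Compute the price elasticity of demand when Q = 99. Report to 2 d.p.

At Q = 99, P = 130 − 1.14(99) = 17.14.
dP/dQ = −1.14, so dQ/dP = 1/(−1.14) = -0.877.
ε = (dQ/dP)(P/Q) = (-0.877)(17.14/99).

-0.15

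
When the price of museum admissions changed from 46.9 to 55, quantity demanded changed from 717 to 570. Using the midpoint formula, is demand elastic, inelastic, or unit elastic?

Arc ε ≈ -1.437.
|ε| = 1.44 > 1.

elastic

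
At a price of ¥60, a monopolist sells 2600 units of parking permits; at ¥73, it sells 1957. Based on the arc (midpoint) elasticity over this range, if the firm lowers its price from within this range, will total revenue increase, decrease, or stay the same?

increase

Arc ε = (-643/13)(66.50/2278.5) ≈ -1.444.
|ε| = 1.44 > 1, so demand is elastic. A price cut therefore raises total revenue.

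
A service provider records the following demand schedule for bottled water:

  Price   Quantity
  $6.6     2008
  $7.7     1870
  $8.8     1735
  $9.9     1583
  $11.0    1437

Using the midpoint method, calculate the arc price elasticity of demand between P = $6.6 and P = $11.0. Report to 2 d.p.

At P = 6.6, Q = 2008; at P = 11.0, Q = 1437.
ΔQ = -571, ΔP = 4.4. Midpoints: P̄ = 8.80, Q̄ = 1722.5.
ε = (ΔQ/ΔP)(P̄/Q̄) = (-571/4.4)(8.80/1722.5).

-0.66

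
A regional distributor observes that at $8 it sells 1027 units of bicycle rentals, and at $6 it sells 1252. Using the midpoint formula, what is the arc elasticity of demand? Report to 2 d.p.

-0.69

ΔQ = 1252 − 1027 = 225; ΔP = 6 − 8 = -2.
Midpoints: P̄ = 7.00, Q̄ = 1139.5.
ε = (ΔQ/ΔP)(P̄/Q̄) = (225/-2)(7.00/1139.5).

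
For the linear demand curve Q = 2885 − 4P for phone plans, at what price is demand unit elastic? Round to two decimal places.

360.63

For linear demand Q = a − bP, ε = −bP/(a − bP). |ε| = 1 when bP = a − bP, i.e. P = a/(2b).
P = 2885/(2·4) = 2885/8 = 360.6250.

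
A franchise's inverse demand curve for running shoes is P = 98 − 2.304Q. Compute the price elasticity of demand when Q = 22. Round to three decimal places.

-0.933

At Q = 22, P = 98 − 2.304(22) = 47.31.
dP/dQ = −2.304, so dQ/dP = 1/(−2.304) = -0.434.
ε = (dQ/dP)(P/Q) = (-0.434)(47.31/22).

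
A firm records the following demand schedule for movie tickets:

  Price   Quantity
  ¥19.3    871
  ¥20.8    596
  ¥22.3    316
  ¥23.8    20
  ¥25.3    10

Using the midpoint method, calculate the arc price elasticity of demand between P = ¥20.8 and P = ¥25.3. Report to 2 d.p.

At P = 20.8, Q = 596; at P = 25.3, Q = 10.
ΔQ = -586, ΔP = 4.5. Midpoints: P̄ = 23.05, Q̄ = 303.0.
ε = (ΔQ/ΔP)(P̄/Q̄) = (-586/4.5)(23.05/303.0).

-9.91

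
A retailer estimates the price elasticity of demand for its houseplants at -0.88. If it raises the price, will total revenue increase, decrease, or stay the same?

|ε| = 0.88 < 1, so demand is inelastic. A price rise therefore raises total revenue.

increase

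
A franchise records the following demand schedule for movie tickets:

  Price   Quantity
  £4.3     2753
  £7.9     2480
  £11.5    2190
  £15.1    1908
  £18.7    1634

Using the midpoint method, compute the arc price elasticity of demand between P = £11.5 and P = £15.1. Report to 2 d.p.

-0.51

At P = 11.5, Q = 2190; at P = 15.1, Q = 1908.
ΔQ = -282, ΔP = 3.6. Midpoints: P̄ = 13.30, Q̄ = 2049.0.
ε = (ΔQ/ΔP)(P̄/Q̄) = (-282/3.6)(13.30/2049.0).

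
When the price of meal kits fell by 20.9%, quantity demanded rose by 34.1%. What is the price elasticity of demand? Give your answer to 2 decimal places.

ε = %ΔQ / %ΔP = (34.1)/(-20.9) = -1.632.

-1.63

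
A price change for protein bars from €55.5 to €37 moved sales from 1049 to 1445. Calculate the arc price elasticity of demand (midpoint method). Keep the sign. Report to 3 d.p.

ΔQ = 1445 − 1049 = 396; ΔP = 37 − 55.5 = -18.5.
Midpoints: P̄ = 46.25, Q̄ = 1247.0.
ε = (ΔQ/ΔP)(P̄/Q̄) = (396/-18.5)(46.25/1247.0).

-0.794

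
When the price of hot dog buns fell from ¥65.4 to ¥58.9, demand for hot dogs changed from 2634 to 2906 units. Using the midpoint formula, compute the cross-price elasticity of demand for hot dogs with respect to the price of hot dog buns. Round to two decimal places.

ΔQ_x = 2906 − 2634 = 272; ΔP_y = 58.9 − 65.4 = -6.5.
Midpoints: P̄_y = 62.15, Q̄_x = 2770.0.
ε_xy = (ΔQ_x/ΔP_y)(P̄_y/Q̄_x) = (272/-6.5)(62.15/2770.0).
ε_xy < 0, so the goods are complements.

-0.94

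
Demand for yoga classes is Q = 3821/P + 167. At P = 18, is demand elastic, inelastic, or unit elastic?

inelastic

Q = 379.278, dQ/dP = -11.793.
ε = (dQ/dP)(P/Q) ≈ -0.560.
|ε| = 0.56 < 1.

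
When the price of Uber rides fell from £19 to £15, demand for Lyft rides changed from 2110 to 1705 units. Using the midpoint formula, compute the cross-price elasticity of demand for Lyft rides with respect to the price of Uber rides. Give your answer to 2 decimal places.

ΔQ_x = 1705 − 2110 = -405; ΔP_y = 15 − 19 = -4.
Midpoints: P̄_y = 17.00, Q̄_x = 1907.5.
ε_xy = (ΔQ_x/ΔP_y)(P̄_y/Q̄_x) = (-405/-4)(17.00/1907.5).

0.90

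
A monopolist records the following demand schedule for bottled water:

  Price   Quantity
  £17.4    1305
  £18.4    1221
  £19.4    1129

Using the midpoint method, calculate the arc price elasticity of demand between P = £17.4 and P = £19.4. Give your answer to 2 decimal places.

At P = 17.4, Q = 1305; at P = 19.4, Q = 1129.
ΔQ = -176, ΔP = 2.0. Midpoints: P̄ = 18.40, Q̄ = 1217.0.
ε = (ΔQ/ΔP)(P̄/Q̄) = (-176/2.0)(18.40/1217.0).

-1.33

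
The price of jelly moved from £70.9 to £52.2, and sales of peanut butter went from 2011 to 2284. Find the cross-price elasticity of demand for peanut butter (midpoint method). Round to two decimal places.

-0.42

ΔQ_x = 2284 − 2011 = 273; ΔP_y = 52.2 − 70.9 = -18.7.
Midpoints: P̄_y = 61.55, Q̄_x = 2147.5.
ε_xy = (ΔQ_x/ΔP_y)(P̄_y/Q̄_x) = (273/-18.7)(61.55/2147.5).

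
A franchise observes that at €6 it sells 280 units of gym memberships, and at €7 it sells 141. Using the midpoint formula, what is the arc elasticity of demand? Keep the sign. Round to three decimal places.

ΔQ = 141 − 280 = -139; ΔP = 7 − 6 = 1.
Midpoints: P̄ = 6.50, Q̄ = 210.5.
ε = (ΔQ/ΔP)(P̄/Q̄) = (-139/1)(6.50/210.5).

-4.292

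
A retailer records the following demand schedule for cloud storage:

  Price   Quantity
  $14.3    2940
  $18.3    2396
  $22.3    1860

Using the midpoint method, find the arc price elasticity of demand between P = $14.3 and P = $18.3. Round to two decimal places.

At P = 14.3, Q = 2940; at P = 18.3, Q = 2396.
ΔQ = -544, ΔP = 4.0. Midpoints: P̄ = 16.30, Q̄ = 2668.0.
ε = (ΔQ/ΔP)(P̄/Q̄) = (-544/4.0)(16.30/2668.0).

-0.83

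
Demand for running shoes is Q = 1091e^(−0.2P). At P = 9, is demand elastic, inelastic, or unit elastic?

elastic

Q = 180.341, dQ/dP = -36.068.
ε = (dQ/dP)(P/Q) ≈ -1.800.
|ε| = 1.80 > 1.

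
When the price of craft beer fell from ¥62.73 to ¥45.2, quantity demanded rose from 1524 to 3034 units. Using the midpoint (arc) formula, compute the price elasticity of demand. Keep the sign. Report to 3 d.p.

ΔQ = 3034 − 1524 = 1510; ΔP = 45.2 − 62.73 = -17.53.
Midpoints: P̄ = 53.97, Q̄ = 2279.0.
ε = (ΔQ/ΔP)(P̄/Q̄) = (1510/-17.53)(53.97/2279.0).

-2.040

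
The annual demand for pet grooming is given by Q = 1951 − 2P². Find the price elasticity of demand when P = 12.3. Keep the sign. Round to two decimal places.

-0.37

At P = 12.3, Q = 1648.420.
dQ/dP = −4P = -49.200.
ε = (dQ/dP)(P/Q) = (-49.200)(12.3/1648.420).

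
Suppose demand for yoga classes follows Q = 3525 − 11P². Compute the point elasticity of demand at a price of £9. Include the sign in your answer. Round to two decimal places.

At P = 9, Q = 2634.
dQ/dP = −22P = -198.
ε = (dQ/dP)(P/Q) = (-198)(9/2634).
|ε| < 1, so demand is inelastic at this price.

-0.68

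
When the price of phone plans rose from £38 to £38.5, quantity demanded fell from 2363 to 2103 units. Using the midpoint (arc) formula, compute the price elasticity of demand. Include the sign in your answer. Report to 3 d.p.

-8.907

ΔQ = 2103 − 2363 = -260; ΔP = 38.5 − 38 = 0.5.
Midpoints: P̄ = 38.25, Q̄ = 2233.0.
ε = (ΔQ/ΔP)(P̄/Q̄) = (-260/0.5)(38.25/2233.0).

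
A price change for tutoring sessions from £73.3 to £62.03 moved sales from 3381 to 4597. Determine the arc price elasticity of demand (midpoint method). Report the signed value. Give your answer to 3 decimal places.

-1.830

ΔQ = 4597 − 3381 = 1216; ΔP = 62.03 − 73.3 = -11.27.
Midpoints: P̄ = 67.66, Q̄ = 3989.0.
ε = (ΔQ/ΔP)(P̄/Q̄) = (1216/-11.27)(67.66/3989.0).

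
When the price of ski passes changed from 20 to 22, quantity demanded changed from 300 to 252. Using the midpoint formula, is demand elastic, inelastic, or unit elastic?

elastic

Arc ε ≈ -1.826.
|ε| = 1.83 > 1.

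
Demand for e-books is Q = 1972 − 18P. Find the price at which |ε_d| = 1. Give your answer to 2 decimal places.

54.78

For linear demand Q = a − bP, ε = −bP/(a − bP). |ε| = 1 when bP = a − bP, i.e. P = a/(2b).
P = 1972/(2·18) = 1972/36 = 54.7778.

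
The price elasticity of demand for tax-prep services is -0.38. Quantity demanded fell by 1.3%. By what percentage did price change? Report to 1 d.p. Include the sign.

%ΔP ≈ %ΔQ / ε = (-1.3%)/(-0.38) = 3.42%.

3.4%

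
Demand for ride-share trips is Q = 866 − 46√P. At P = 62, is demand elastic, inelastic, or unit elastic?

Q = 503.796, dQ/dP = -2.921.
ε = (dQ/dP)(P/Q) ≈ -0.359.
|ε| = 0.36 < 1.

inelastic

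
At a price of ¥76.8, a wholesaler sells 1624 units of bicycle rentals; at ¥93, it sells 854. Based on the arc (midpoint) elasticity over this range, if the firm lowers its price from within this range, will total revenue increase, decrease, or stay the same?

Arc ε = (-770/16.2)(84.90/1239.0) ≈ -3.257.
|ε| = 3.26 > 1, so demand is elastic. A price cut therefore raises total revenue.

increase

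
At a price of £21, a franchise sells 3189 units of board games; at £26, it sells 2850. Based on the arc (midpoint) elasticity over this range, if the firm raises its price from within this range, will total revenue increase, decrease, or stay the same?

Arc ε = (-339/5)(23.50/3019.5) ≈ -0.528.
|ε| = 0.53 < 1, so demand is inelastic. A price rise therefore raises total revenue.

increase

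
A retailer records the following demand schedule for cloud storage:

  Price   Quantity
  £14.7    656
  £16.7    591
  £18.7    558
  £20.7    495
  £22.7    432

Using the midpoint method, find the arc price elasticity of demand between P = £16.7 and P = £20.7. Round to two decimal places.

-0.83

At P = 16.7, Q = 591; at P = 20.7, Q = 495.
ΔQ = -96, ΔP = 4.0. Midpoints: P̄ = 18.70, Q̄ = 543.0.
ε = (ΔQ/ΔP)(P̄/Q̄) = (-96/4.0)(18.70/543.0).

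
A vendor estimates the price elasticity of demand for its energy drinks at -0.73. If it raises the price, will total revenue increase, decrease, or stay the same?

increase

|ε| = 0.73 < 1, so demand is inelastic. A price rise therefore raises total revenue.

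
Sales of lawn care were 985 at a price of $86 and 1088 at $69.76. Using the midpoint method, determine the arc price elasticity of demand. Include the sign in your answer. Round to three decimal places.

ΔQ = 1088 − 985 = 103; ΔP = 69.76 − 86 = -16.24.
Midpoints: P̄ = 77.88, Q̄ = 1036.5.
ε = (ΔQ/ΔP)(P̄/Q̄) = (103/-16.24)(77.88/1036.5).

-0.477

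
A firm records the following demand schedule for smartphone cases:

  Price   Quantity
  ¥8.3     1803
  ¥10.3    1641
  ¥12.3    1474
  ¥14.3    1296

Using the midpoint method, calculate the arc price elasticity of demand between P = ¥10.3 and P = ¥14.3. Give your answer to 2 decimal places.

At P = 10.3, Q = 1641; at P = 14.3, Q = 1296.
ΔQ = -345, ΔP = 4.0. Midpoints: P̄ = 12.30, Q̄ = 1468.5.
ε = (ΔQ/ΔP)(P̄/Q̄) = (-345/4.0)(12.30/1468.5).

-0.72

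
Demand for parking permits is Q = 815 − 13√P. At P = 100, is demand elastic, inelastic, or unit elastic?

inelastic

Q = 685, dQ/dP = -0.650.
ε = (dQ/dP)(P/Q) ≈ -0.095.
|ε| = 0.09 < 1.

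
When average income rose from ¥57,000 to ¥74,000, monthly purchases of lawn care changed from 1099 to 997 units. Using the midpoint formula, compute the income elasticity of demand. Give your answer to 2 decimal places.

-0.38

ΔQ = -102, ΔI = 17000. Midpoints: Ī = 65,500, Q̄ = 1048.0.
ε_I = (ΔQ/ΔI)(Ī/Q̄) = (-102/17000)(65500/1048.0).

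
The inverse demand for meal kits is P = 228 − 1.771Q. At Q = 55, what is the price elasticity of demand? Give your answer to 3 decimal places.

-1.341

At Q = 55, P = 228 − 1.771(55) = 130.59.
dP/dQ = −1.771, so dQ/dP = 1/(−1.771) = -0.565.
ε = (dQ/dP)(P/Q) = (-0.565)(130.59/55).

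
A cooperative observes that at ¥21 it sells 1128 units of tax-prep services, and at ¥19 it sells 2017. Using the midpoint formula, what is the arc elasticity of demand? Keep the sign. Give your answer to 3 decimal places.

ΔQ = 2017 − 1128 = 889; ΔP = 19 − 21 = -2.
Midpoints: P̄ = 20.00, Q̄ = 1572.5.
ε = (ΔQ/ΔP)(P̄/Q̄) = (889/-2)(20.00/1572.5).

-5.653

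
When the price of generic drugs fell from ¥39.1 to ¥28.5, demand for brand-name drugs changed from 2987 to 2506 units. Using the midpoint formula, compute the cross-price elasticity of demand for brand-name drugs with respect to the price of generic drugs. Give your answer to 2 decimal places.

0.56

ΔQ_x = 2506 − 2987 = -481; ΔP_y = 28.5 − 39.1 = -10.6.
Midpoints: P̄_y = 33.80, Q̄_x = 2746.5.
ε_xy = (ΔQ_x/ΔP_y)(P̄_y/Q̄_x) = (-481/-10.6)(33.80/2746.5).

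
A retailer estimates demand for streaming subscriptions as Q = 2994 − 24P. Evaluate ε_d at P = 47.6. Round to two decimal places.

At P = 47.6, Q = 1851.600.
dQ/dP = −24.
ε = (dQ/dP)(P/Q) = (-24)(47.6/1851.600).

-0.62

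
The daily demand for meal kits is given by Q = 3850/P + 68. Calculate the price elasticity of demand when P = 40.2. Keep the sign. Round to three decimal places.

-0.585

At P = 40.2, Q = 163.771.
dQ/dP = −3850/P² = -2.382.
ε = (dQ/dP)(P/Q) = (-2.382)(40.2/163.771).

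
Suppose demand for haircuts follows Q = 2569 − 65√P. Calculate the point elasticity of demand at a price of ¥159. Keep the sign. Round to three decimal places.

At P = 159, Q = 1749.381.
dQ/dP = −65/(2√P) = -2.577.
ε = (dQ/dP)(P/Q) = (-2.577)(159/1749.381).
|ε| < 1, so demand is inelastic at this price.

-0.234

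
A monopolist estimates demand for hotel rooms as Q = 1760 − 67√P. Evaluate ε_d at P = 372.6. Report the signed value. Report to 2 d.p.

At P = 372.6, Q = 466.709.
dQ/dP = −67/(2√P) = -1.735.
ε = (dQ/dP)(P/Q) = (-1.735)(372.6/466.709).

-1.39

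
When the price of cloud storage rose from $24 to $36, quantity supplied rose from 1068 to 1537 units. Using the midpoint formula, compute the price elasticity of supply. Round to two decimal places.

ΔQ = 1537 − 1068 = 469; ΔP = 36 − 24 = 12.
Midpoints: P̄ = 30.00, Q̄ = 1302.5.
ε_s = (ΔQ/ΔP)(P̄/Q̄) = (469/12)(30.00/1302.5).

0.90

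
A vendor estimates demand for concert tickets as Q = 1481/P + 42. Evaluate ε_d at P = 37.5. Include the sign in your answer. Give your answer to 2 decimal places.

-0.48

At P = 37.5, Q = 81.493.
dQ/dP = −1481/P² = -1.053.
ε = (dQ/dP)(P/Q) = (-1.053)(37.5/81.493).
|ε| < 1, so demand is inelastic at this price.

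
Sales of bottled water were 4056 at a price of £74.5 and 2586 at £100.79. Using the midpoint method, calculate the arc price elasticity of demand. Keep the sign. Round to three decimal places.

ΔQ = 2586 − 4056 = -1470; ΔP = 100.79 − 74.5 = 26.29.
Midpoints: P̄ = 87.65, Q̄ = 3321.0.
ε = (ΔQ/ΔP)(P̄/Q̄) = (-1470/26.29)(87.65/3321.0).

-1.476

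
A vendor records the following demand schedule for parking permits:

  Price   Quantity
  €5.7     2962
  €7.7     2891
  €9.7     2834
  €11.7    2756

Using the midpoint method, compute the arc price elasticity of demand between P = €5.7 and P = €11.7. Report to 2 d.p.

-0.10

At P = 5.7, Q = 2962; at P = 11.7, Q = 2756.
ΔQ = -206, ΔP = 6.0. Midpoints: P̄ = 8.70, Q̄ = 2859.0.
ε = (ΔQ/ΔP)(P̄/Q̄) = (-206/6.0)(8.70/2859.0).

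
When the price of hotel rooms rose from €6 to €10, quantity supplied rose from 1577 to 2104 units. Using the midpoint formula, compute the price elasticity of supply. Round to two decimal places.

ΔQ = 2104 − 1577 = 527; ΔP = 10 − 6 = 4.
Midpoints: P̄ = 8.00, Q̄ = 1840.5.
ε_s = (ΔQ/ΔP)(P̄/Q̄) = (527/4)(8.00/1840.5).

0.57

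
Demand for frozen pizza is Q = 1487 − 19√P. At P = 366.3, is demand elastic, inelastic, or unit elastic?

inelastic

Q = 1123.360, dQ/dP = -0.496.
ε = (dQ/dP)(P/Q) ≈ -0.162.
|ε| = 0.16 < 1.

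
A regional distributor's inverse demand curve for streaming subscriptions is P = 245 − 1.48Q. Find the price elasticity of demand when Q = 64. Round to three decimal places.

-1.587

At Q = 64, P = 245 − 1.48(64) = 150.28.
dP/dQ = −1.48, so dQ/dP = 1/(−1.48) = -0.676.
ε = (dQ/dP)(P/Q) = (-0.676)(150.28/64).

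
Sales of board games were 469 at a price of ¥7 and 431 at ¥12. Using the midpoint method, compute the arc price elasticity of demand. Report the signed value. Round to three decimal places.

ΔQ = 431 − 469 = -38; ΔP = 12 − 7 = 5.
Midpoints: P̄ = 9.50, Q̄ = 450.0.
ε = (ΔQ/ΔP)(P̄/Q̄) = (-38/5)(9.50/450.0).

-0.160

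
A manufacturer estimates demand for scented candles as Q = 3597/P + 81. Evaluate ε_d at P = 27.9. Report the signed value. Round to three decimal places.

At P = 27.9, Q = 209.925.
dQ/dP = −3597/P² = -4.621.
ε = (dQ/dP)(P/Q) = (-4.621)(27.9/209.925).
|ε| < 1, so demand is inelastic at this price.

-0.614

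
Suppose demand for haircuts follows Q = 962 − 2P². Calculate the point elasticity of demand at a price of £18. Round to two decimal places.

At P = 18, Q = 314.
dQ/dP = −4P = -72.
ε = (dQ/dP)(P/Q) = (-72)(18/314).
|ε| > 1, so demand is elastic at this price.

-4.13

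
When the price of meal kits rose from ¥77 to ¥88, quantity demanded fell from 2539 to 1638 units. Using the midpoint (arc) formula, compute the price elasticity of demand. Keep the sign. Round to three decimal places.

-3.236

ΔQ = 1638 − 2539 = -901; ΔP = 88 − 77 = 11.
Midpoints: P̄ = 82.50, Q̄ = 2088.5.
ε = (ΔQ/ΔP)(P̄/Q̄) = (-901/11)(82.50/2088.5).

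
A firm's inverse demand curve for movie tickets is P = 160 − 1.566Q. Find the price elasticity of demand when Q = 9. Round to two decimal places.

-10.35

At Q = 9, P = 160 − 1.566(9) = 145.91.
dP/dQ = −1.566, so dQ/dP = 1/(−1.566) = -0.639.
ε = (dQ/dP)(P/Q) = (-0.639)(145.91/9).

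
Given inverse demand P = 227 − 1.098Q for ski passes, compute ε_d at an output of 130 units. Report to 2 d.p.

-0.59

At Q = 130, P = 227 − 1.098(130) = 84.26.
dP/dQ = −1.098, so dQ/dP = 1/(−1.098) = -0.911.
ε = (dQ/dP)(P/Q) = (-0.911)(84.26/130).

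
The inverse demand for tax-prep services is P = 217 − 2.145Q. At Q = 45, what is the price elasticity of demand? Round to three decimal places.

-1.248

At Q = 45, P = 217 − 2.145(45) = 120.47.
dP/dQ = −2.145, so dQ/dP = 1/(−2.145) = -0.466.
ε = (dQ/dP)(P/Q) = (-0.466)(120.47/45).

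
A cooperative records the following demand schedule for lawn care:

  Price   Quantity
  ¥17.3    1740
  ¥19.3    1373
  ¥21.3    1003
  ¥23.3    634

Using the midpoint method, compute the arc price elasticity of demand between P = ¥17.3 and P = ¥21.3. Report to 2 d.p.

-2.59

At P = 17.3, Q = 1740; at P = 21.3, Q = 1003.
ΔQ = -737, ΔP = 4.0. Midpoints: P̄ = 19.30, Q̄ = 1371.5.
ε = (ΔQ/ΔP)(P̄/Q̄) = (-737/4.0)(19.30/1371.5).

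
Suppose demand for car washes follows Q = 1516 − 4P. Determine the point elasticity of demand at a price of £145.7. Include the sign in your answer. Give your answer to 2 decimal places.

At P = 145.7, Q = 933.200.
dQ/dP = −4.
ε = (dQ/dP)(P/Q) = (-4)(145.7/933.200).

-0.62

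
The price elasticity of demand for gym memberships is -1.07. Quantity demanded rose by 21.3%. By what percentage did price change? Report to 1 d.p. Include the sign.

-19.9%

%ΔP ≈ %ΔQ / ε = (21.3%)/(-1.07) = -19.91%.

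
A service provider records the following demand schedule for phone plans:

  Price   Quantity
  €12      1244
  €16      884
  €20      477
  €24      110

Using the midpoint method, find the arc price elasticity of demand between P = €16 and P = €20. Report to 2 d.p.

-2.69

At P = 16, Q = 884; at P = 20, Q = 477.
ΔQ = -407, ΔP = 4. Midpoints: P̄ = 18.00, Q̄ = 680.5.
ε = (ΔQ/ΔP)(P̄/Q̄) = (-407/4)(18.00/680.5).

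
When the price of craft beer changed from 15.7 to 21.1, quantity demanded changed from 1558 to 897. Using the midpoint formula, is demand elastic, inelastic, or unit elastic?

Arc ε ≈ -1.835.
|ε| = 1.83 > 1.

elastic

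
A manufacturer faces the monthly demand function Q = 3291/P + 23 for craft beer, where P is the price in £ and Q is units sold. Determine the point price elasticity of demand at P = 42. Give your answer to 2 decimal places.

-0.77

At P = 42, Q = 101.357.
dQ/dP = −3291/P² = -1.866.
ε = (dQ/dP)(P/Q) = (-1.866)(42/101.357).
|ε| < 1, so demand is inelastic at this price.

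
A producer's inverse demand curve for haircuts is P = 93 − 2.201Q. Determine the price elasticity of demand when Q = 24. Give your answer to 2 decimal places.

At Q = 24, P = 93 − 2.201(24) = 40.18.
dP/dQ = −2.201, so dQ/dP = 1/(−2.201) = -0.454.
ε = (dQ/dP)(P/Q) = (-0.454)(40.18/24).

-0.76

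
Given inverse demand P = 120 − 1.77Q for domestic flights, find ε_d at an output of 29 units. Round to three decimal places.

At Q = 29, P = 120 − 1.77(29) = 68.67.
dP/dQ = −1.77, so dQ/dP = 1/(−1.77) = -0.565.
ε = (dQ/dP)(P/Q) = (-0.565)(68.67/29).

-1.338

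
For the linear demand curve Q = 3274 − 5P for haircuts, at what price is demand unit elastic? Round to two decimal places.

327.40

For linear demand Q = a − bP, ε = −bP/(a − bP). |ε| = 1 when bP = a − bP, i.e. P = a/(2b).
P = 3274/(2·5) = 3274/10 = 327.4000.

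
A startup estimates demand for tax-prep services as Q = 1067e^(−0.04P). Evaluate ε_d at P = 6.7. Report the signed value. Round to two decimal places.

-0.27

At P = 6.7, Q = 816.157.
dQ/dP = −0.04·1067e^(−0.04P) = −0.04Q = -32.646.
ε = (dQ/dP)(P/Q) = (-32.646)(6.7/816.157).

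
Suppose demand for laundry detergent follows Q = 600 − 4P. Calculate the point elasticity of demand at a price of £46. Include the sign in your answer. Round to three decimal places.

-0.442

At P = 46, Q = 416.
dQ/dP = −4.
ε = (dQ/dP)(P/Q) = (-4)(46/416).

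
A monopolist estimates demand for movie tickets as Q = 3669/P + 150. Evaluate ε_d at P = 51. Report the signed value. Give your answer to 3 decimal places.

At P = 51, Q = 221.941.
dQ/dP = −3669/P² = -1.411.
ε = (dQ/dP)(P/Q) = (-1.411)(51/221.941).

-0.324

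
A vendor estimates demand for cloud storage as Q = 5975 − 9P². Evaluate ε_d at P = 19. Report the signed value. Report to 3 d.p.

At P = 19, Q = 2726.
dQ/dP = −18P = -342.
ε = (dQ/dP)(P/Q) = (-342)(19/2726).

-2.384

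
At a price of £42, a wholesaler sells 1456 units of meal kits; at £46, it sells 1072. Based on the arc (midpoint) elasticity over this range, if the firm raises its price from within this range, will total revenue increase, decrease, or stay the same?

Arc ε = (-384/4)(44.00/1264.0) ≈ -3.342.
|ε| = 3.34 > 1, so demand is elastic. A price rise therefore reduces total revenue.

decrease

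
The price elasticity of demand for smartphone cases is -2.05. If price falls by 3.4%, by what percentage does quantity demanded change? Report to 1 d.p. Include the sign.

7.0%

%ΔQ ≈ ε × %ΔP = (-2.05)(-3.4%) = 6.97%.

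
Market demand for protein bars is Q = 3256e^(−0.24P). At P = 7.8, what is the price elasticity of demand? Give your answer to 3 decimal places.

At P = 7.8, Q = 500.824.
dQ/dP = −0.24·3256e^(−0.24P) = −0.24Q = -120.198.
ε = (dQ/dP)(P/Q) = (-120.198)(7.8/500.824).

-1.872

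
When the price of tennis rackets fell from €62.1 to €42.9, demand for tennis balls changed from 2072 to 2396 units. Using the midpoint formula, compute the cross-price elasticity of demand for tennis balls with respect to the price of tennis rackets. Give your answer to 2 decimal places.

ΔQ_x = 2396 − 2072 = 324; ΔP_y = 42.9 − 62.1 = -19.2.
Midpoints: P̄_y = 52.50, Q̄_x = 2234.0.
ε_xy = (ΔQ_x/ΔP_y)(P̄_y/Q̄_x) = (324/-19.2)(52.50/2234.0).
ε_xy < 0, so the goods are complements.

-0.40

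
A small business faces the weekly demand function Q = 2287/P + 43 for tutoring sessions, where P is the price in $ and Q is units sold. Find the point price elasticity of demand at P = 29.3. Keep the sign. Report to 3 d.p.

At P = 29.3, Q = 121.055.
dQ/dP = −2287/P² = -2.664.
ε = (dQ/dP)(P/Q) = (-2.664)(29.3/121.055).

-0.645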